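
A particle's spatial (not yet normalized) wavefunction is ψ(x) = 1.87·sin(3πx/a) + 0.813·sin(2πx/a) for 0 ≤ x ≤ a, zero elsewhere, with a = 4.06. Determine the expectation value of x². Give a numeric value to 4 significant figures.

⟨x²⟩ = ∫ x²·|ψ|² dx / ∫|ψ|² dx (integrals over the domain).
On 0 ≤ x ≤ a (j ≠ l): ∫sin²(jπx/a) dx = a/2, ∫sin(jπx/a)·sin(lπx/a) dx = 0; diagonal moments ∫x·sin²(jπx/a) dx = a²/4, ∫x²·sin²(jπx/a) dx = a³·(1/6 − 1/(4j²π²)); cross terms ∫x·sin(jπx/a)·sin(lπx/a) dx = 0 for j + l even and −4jla²/(π²(j² − l²)²) for j + l odd, ∫x²·sin(jπx/a)·sin(lπx/a) dx = (−1)^(j+l)·4jla³/(π²(j² − l²)²); higher powers the same way via product-to-sum and parts.
State is unnormalized: ∫|ψ|² dx = 8.4405, and ∫ψ*·x²·ψ dx = 25.645, so ⟨x²⟩ = 25.645 / 8.4405.
⟨x²⟩ = 3.0383.

3.038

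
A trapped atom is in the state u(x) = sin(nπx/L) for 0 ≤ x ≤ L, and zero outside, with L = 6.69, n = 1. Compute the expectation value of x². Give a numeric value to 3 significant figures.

12.7

⟨x²⟩ = ∫ x²·|u|² dx / ∫|u|² dx (integrals over the domain).
With sin²θ = (1 − cos2θ)/2 on 0 ≤ x ≤ L: ∫sin²(nπx/L) dx = L/2, ∫x·sin²(nπx/L) dx = L²/4, ∫x²·sin²(nπx/L) dx = L³·(1/6 − 1/(4n²π²)); higher powers xᵏ the same way, integrating xᵏ·cos(2nπx/L) by parts.
State is unnormalized: ∫|u|² dx = 3.3450, and ∫u*·x²·u dx = 42.319, so ⟨x²⟩ = 42.319 / 3.3450.
⟨x²⟩ = 12.651.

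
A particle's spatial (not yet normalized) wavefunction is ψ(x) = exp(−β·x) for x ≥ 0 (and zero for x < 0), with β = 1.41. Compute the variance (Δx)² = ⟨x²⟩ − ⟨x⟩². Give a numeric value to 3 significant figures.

Compute ⟨x⟩ and ⟨x²⟩ separately, then (Δx)² = ⟨x²⟩ − ⟨x⟩².
Every integrand reduces to terms xʲ·e^(−2βx) on [0, ∞); use ∫₀^∞ xʲ·e^(−2βx) dx = j!/(2β)^(j+1).
Normalization: ∫|ψ|² dx = 0.35461.
⟨x⟩ = 0.35461 and ⟨x²⟩ = 0.25150.
(Δx)² = 0.25150 − (0.35461)² = 0.12575.

0.126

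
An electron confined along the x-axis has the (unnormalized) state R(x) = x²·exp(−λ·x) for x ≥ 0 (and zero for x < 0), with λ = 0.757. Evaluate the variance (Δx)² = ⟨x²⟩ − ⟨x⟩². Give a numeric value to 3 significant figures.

Compute ⟨x⟩ and ⟨x²⟩ separately, then (Δx)² = ⟨x²⟩ − ⟨x⟩².
Every integrand reduces to terms xʲ·e^(−2λx) on [0, ∞); use ∫₀^∞ xʲ·e^(−2λx) dx = j!/(2λ)^(j+1).
Normalization: ∫|R|² dx = 3.0170.
⟨x⟩ = 3.3025 and ⟨x²⟩ = 13.088.
(Δx)² = 13.088 − (3.3025)² = 2.1813.

2.18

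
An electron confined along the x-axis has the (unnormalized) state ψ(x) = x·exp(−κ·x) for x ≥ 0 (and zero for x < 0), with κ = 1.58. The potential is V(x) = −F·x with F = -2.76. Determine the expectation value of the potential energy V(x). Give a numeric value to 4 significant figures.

⟨V⟩ = ∫ V(x)·|ψ|² dx / ∫|ψ|² dx.
Every integrand reduces to terms xʲ·e^(−2κx) on [0, ∞); use ∫₀^∞ xʲ·e^(−2κx) dx = j!/(2κ)^(j+1).
State is unnormalized: ∫|ψ|² dx = 0.063382, and ∫ψ*·V(x)·ψ dx = 0.16608, so ⟨V⟩ = 0.16608 / 0.063382.
⟨V⟩ = 2.6203.

2.620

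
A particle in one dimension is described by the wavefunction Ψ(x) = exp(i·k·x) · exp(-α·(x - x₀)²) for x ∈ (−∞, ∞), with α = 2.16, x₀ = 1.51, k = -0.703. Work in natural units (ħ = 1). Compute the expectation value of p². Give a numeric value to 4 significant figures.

p² Ψ = −ħ² d²Ψ/dx²; ⟨p²⟩ = −ħ² ∫ Ψ*·Ψ'' dx / ∫|Ψ|² dx.
Gaussian moments (u = x − x₀): ∫u^(2j)·e^(−2αu²) du = (2j−1)!!/(4α)^j · √(π/(2α)), odd powers integrate to 0; here √(π/(2α)) = 0.85277. Derivatives: Ψ′ = (ik − 2αu)·Ψ, Ψ″ = ((ik − 2αu)² − 2α)·Ψ; the odd-in-u pieces drop out.
State is unnormalized: ∫|Ψ|² dx = 0.85277, and ∫Ψ*·(−ħ² Ψ'') dx = 2.2634, so ⟨p²⟩ = 2.2634 / 0.85277.
⟨p²⟩ = 2.6542.

2.654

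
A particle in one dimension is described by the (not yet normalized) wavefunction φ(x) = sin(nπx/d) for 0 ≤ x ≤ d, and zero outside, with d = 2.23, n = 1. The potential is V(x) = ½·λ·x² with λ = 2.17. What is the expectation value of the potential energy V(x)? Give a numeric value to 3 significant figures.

1.53

⟨V⟩ = ∫ V(x)·|φ|² dx / ∫|φ|² dx.
With sin²θ = (1 − cos2θ)/2 on 0 ≤ x ≤ d: ∫sin²(nπx/d) dx = d/2, ∫x·sin²(nπx/d) dx = d²/4, ∫x²·sin²(nπx/d) dx = d³·(1/6 − 1/(4n²π²)); higher powers xᵏ the same way, integrating xᵏ·cos(2nπx/d) by parts.
State is unnormalized: ∫|φ|² dx = 1.1150, and ∫φ*·V(x)·φ dx = 1.7006, so ⟨V⟩ = 1.7006 / 1.1150.
⟨V⟩ = 1.5252.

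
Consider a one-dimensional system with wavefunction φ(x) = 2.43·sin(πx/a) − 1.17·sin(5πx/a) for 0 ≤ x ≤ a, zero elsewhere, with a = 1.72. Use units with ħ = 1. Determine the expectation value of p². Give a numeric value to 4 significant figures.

p² φ = −ħ² d²φ/dx²; ⟨p²⟩ = −ħ² ∫ φ*·φ'' dx / ∫|φ|² dx.
d²/dx² sin(jπx/a) = −(jπ/a)²·sin(jπx/a); on 0 ≤ x ≤ a, ∫sin²(jπx/a) dx = a/2 and ∫sin(jπx/a)·sin(lπx/a) dx = 0 for j ≠ l, so only diagonal terms survive in ∫|φ|² and ∫φ·φ″; ∫φ·φ′ dx = [φ²/2] between the walls = 0.
State is unnormalized: ∫|φ|² dx = 6.2555, and ∫φ*·(−ħ² φ'') dx = 115.13, so ⟨p²⟩ = 115.13 / 6.2555.
⟨p²⟩ = 18.404.

18.40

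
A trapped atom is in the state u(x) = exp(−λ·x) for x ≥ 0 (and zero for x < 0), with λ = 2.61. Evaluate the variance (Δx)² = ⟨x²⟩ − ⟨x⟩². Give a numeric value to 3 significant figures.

0.0367

Compute ⟨x⟩ and ⟨x²⟩ separately, then (Δx)² = ⟨x²⟩ − ⟨x⟩².
Every integrand reduces to terms xʲ·e^(−2λx) on [0, ∞); use ∫₀^∞ xʲ·e^(−2λx) dx = j!/(2λ)^(j+1).
Normalization: ∫|u|² dx = 0.19157.
⟨x⟩ = 0.19157 and ⟨x²⟩ = 0.073399.
(Δx)² = 0.073399 − (0.19157)² = 0.036699.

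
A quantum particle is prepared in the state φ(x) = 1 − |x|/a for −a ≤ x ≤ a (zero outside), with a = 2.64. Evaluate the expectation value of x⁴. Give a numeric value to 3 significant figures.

⟨x⁴⟩ = ∫ x⁴·|φ|² dx / ∫|φ|² dx (integrals over the domain).
φ is even, so ∫ over [−a, a] = 2∫₀ᵃ with φ = 1 − x/a there: ∫₀ᵃ (1 − x/a)² dx = a/3, ∫₀ᵃ x²(1 − x/a)² dx = a³/30, ∫₀ᵃ x⁴(1 − x/a)² dx = a⁵/105.
State is unnormalized: ∫|φ|² dx = 1.7600, and ∫φ*·x⁴·φ dx = 2.4426, so ⟨x⁴⟩ = 2.4426 / 1.7600.
⟨x⁴⟩ = 1.3879.

1.39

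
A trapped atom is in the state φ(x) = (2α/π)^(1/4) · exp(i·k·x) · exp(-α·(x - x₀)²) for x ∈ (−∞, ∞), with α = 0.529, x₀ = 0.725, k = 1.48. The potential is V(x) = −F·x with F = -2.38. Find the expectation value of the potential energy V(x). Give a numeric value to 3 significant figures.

⟨V⟩ = ∫ V(x)·|φ|² dx.
Gaussian moments (u = x − x₀): ∫u^(2j)·e^(−2αu²) du = (2j−1)!!/(4α)^j · √(π/(2α)), odd powers integrate to 0; here √(π/(2α)) = 1.7232.
⟨V⟩ = 1.7255.

1.73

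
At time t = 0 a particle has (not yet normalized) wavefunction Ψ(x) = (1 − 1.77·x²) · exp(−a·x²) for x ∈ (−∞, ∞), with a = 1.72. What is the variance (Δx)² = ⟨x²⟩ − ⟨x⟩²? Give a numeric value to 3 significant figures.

Compute ⟨x⟩ and ⟨x²⟩ separately, then (Δx)² = ⟨x²⟩ − ⟨x⟩².
Expand each integrand as polynomial × e^(−2ax²) and use ∫x^(2j)·e^(−2ax²) dx = (2j−1)!!/(4a)^j · √(π/(2a)), odd powers → 0; here √(π/(2a)) = 0.95564.
Normalization: ∫|Ψ|² dx = 0.65368.
⟨x⟩ = 0.0000 and ⟨x²⟩ = 0.095449.
(Δx)² = 0.095449 − (0.0000)² = 0.095449.

0.0954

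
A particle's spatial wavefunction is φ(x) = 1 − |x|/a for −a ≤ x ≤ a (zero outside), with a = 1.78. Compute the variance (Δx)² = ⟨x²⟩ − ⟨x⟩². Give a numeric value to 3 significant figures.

Compute ⟨x⟩ and ⟨x²⟩ separately, then (Δx)² = ⟨x²⟩ − ⟨x⟩².
φ is even, so ∫ over [−a, a] = 2∫₀ᵃ with φ = 1 − x/a there: ∫₀ᵃ (1 − x/a)² dx = a/3, ∫₀ᵃ x²(1 − x/a)² dx = a³/30, ∫₀ᵃ x⁴(1 − x/a)² dx = a⁵/105.
Normalization: ∫|φ|² dx = 1.1867.
⟨x⟩ = 0.0000 and ⟨x²⟩ = 0.31684.
(Δx)² = 0.31684 − (0.0000)² = 0.31684.

0.317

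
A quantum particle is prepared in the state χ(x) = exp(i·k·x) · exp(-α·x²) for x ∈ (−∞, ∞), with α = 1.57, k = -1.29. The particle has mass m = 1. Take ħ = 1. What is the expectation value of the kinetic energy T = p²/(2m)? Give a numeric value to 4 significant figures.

T = −(ħ²/2m) d²/dx², so ⟨T⟩ = −(ħ²/2m) ∫ χ*·χ'' dx / ∫|χ|² dx; with m = 1.
Gaussian moments: ∫x^(2j)·e^(−2αx²) dx = (2j−1)!!/(4α)^j · √(π/(2α)), odd powers integrate to 0; here √(π/(2α)) = 1.0003. Derivatives: χ′ = (ik − 2αx)·χ, χ″ = ((ik − 2αx)² − 2α)·χ; the odd-in-x pieces drop out.
State is unnormalized: ∫|χ|² dx = 1.0003, and ∫χ*·(−ħ²/2m · χ'') dx = 1.6175, so ⟨T⟩ = 1.6175 / 1.0003.
⟨T⟩ = 1.6171.

1.617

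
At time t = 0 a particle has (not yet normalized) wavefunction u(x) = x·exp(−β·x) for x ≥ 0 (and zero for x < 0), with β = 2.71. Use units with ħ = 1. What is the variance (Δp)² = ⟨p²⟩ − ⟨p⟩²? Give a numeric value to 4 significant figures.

7.344

Compute ⟨p⟩ and ⟨p²⟩ separately; (Δp)² = ⟨p²⟩ − ⟨p⟩².
Differentiate x·exp(−β·x) with the product rule; every integrand then reduces to terms xʲ·e^(−2βx) on [0, ∞), with ∫₀^∞ xʲ·e^(−2βx) dx = j!/(2β)^(j+1).
Normalization: ∫|u|² dx = 0.012561.
⟨p⟩ = 0.0000 and ⟨p²⟩ = 7.3441.
(Δp)² = 7.3441 − (0.0000)² = 7.3441.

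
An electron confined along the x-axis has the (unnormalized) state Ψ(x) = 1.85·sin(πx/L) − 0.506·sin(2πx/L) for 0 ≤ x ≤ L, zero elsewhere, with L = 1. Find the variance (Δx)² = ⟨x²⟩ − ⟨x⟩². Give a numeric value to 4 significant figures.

0.02691

Compute ⟨x⟩ and ⟨x²⟩ separately, then (Δx)² = ⟨x²⟩ − ⟨x⟩².
On 0 ≤ x ≤ L (j ≠ l): ∫sin²(jπx/L) dx = L/2, ∫sin(jπx/L)·sin(lπx/L) dx = 0; diagonal moments ∫x·sin²(jπx/L) dx = L²/4, ∫x²·sin²(jπx/L) dx = L³·(1/6 − 1/(4j²π²)); cross terms ∫x·sin(jπx/L)·sin(lπx/L) dx = 0 for j + l even and −4jlL²/(π²(j² − l²)²) for j + l odd, ∫x²·sin(jπx/L)·sin(lπx/L) dx = (−1)^(j+l)·4jlL³/(π²(j² − l²)²); higher powers the same way via product-to-sum and parts.
Normalization: ∫|Ψ|² dx = 1.8393.
⟨x⟩ = 0.59168 and ⟨x²⟩ = 0.37699.
(Δx)² = 0.37699 − (0.59168)² = 0.026913.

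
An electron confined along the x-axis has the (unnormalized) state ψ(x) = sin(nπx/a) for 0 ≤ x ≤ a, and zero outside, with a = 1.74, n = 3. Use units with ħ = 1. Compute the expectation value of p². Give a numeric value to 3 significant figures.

29.3

p² ψ = −ħ² d²ψ/dx²; ⟨p²⟩ = −ħ² ∫ ψ*·ψ'' dx / ∫|ψ|² dx.
d/dx sin(nπx/a) = (nπ/a)·cos(nπx/a) and d²/dx² sin(nπx/a) = −(nπ/a)²·sin(nπx/a); on 0 ≤ x ≤ a, ∫sin²(nπx/a) dx = a/2 and ∫sin(nπx/a)·cos(nπx/a) dx = 0.
State is unnormalized: ∫|ψ|² dx = 0.87000, and ∫ψ*·(−ħ² ψ'') dx = 25.525, so ⟨p²⟩ = 25.525 / 0.87000.
⟨p²⟩ = 29.339.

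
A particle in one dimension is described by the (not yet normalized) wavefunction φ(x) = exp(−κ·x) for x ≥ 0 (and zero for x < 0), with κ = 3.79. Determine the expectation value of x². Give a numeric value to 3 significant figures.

0.0348

⟨x²⟩ = ∫ x²·|φ|² dx / ∫|φ|² dx (integrals over the domain).
Every integrand reduces to terms xʲ·e^(−2κx) on [0, ∞); use ∫₀^∞ xʲ·e^(−2κx) dx = j!/(2κ)^(j+1).
State is unnormalized: ∫|φ|² dx = 0.13193, and ∫φ*·x²·φ dx = 0.0045922, so ⟨x²⟩ = 0.0045922 / 0.13193.
⟨x²⟩ = 0.034809.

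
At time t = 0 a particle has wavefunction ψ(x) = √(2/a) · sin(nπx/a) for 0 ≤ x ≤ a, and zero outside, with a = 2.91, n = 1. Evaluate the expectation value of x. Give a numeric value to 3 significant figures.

⟨x⟩ = ∫ x·|ψ|² dx (integrals over the domain).
With sin²θ = (1 − cos2θ)/2 on 0 ≤ x ≤ a: ∫sin²(nπx/a) dx = a/2, ∫x·sin²(nπx/a) dx = a²/4, ∫x²·sin²(nπx/a) dx = a³·(1/6 − 1/(4n²π²)); higher powers xᵏ the same way, integrating xᵏ·cos(2nπx/a) by parts.
⟨x⟩ = 1.4550.

1.46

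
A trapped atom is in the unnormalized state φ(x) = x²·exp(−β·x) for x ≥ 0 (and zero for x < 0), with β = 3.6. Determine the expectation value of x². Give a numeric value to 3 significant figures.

0.579

⟨x²⟩ = ∫ x²·|φ|² dx / ∫|φ|² dx (integrals over the domain).
Every integrand reduces to terms xʲ·e^(−2βx) on [0, ∞); use ∫₀^∞ xʲ·e^(−2βx) dx = j!/(2β)^(j+1).
State is unnormalized: ∫|φ|² dx = 0.0012404, and ∫φ*·x²·φ dx = 0.00071780, so ⟨x²⟩ = 0.00071780 / 0.0012404.
⟨x²⟩ = 0.57870.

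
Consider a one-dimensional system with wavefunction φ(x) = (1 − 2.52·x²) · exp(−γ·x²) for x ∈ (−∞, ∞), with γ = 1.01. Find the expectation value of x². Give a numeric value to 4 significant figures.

⟨x²⟩ = ∫ x²·|φ|² dx / ∫|φ|² dx (integrals over the domain).
Expand each integrand as polynomial × e^(−2γx²) and use ∫x^(2j)·e^(−2γx²) dx = (2j−1)!!/(4γ)^j · √(π/(2γ)), odd powers → 0; here √(π/(2γ)) = 1.2471.
State is unnormalized: ∫|φ|² dx = 1.1470, and ∫φ*·x²·φ dx = 0.95496, so ⟨x²⟩ = 0.95496 / 1.1470.
⟨x²⟩ = 0.83259.

0.8326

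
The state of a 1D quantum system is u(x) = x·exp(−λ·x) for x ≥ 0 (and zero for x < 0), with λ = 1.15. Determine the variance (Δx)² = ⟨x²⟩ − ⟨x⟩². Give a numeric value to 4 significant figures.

0.5671

Compute ⟨x⟩ and ⟨x²⟩ separately, then (Δx)² = ⟨x²⟩ − ⟨x⟩².
Every integrand reduces to terms xʲ·e^(−2λx) on [0, ∞); use ∫₀^∞ xʲ·e^(−2λx) dx = j!/(2λ)^(j+1).
Normalization: ∫|u|² dx = 0.16438.
⟨x⟩ = 1.3043 and ⟨x²⟩ = 2.2684.
(Δx)² = 2.2684 − (1.3043)² = 0.56711.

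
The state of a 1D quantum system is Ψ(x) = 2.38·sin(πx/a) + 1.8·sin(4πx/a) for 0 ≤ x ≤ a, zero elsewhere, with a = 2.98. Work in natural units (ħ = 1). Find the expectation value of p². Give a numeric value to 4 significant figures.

p² Ψ = −ħ² d²Ψ/dx²; ⟨p²⟩ = −ħ² ∫ Ψ*·Ψ'' dx / ∫|Ψ|² dx.
d²/dx² sin(jπx/a) = −(jπ/a)²·sin(jπx/a); on 0 ≤ x ≤ a, ∫sin²(jπx/a) dx = a/2 and ∫sin(jπx/a)·sin(lπx/a) dx = 0 for j ≠ l, so only diagonal terms survive in ∫|Ψ|² and ∫Ψ·Ψ″; ∫Ψ·Ψ′ dx = [Ψ²/2] between the walls = 0.
State is unnormalized: ∫|Ψ|² dx = 13.268, and ∫Ψ*·(−ħ² Ψ'') dx = 95.226, so ⟨p²⟩ = 95.226 / 13.268.
⟨p²⟩ = 7.1773.

7.177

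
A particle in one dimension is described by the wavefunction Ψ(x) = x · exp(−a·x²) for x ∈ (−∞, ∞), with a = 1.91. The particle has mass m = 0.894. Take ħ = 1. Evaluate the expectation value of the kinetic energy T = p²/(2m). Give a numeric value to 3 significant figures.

3.20

T = −(ħ²/2m) d²/dx², so ⟨T⟩ = −(ħ²/2m) ∫ Ψ*·Ψ'' dx / ∫|Ψ|² dx; with m = 0.894.
Expand each integrand as polynomial × e^(−2ax²) and use ∫x^(2j)·e^(−2ax²) dx = (2j−1)!!/(4a)^j · √(π/(2a)), odd powers → 0; here √(π/(2a)) = 0.90687. Differentiate with the product rule, d/dx e^(−ax²) = −2ax·e^(−ax²).
State is unnormalized: ∫|Ψ|² dx = 0.11870, and ∫Ψ*·(−ħ²/2m · Ψ'') dx = 0.38040, so ⟨T⟩ = 0.38040 / 0.11870.
⟨T⟩ = 3.2047.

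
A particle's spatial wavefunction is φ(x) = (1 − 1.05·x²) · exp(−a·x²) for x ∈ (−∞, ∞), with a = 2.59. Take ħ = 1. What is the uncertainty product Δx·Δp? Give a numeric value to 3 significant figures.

0.504

Δx = √(⟨x²⟩−⟨x⟩²), Δp = √(⟨p²⟩−⟨p⟩²).
Expand each integrand as polynomial × e^(−2ax²) and use ∫x^(2j)·e^(−2ax²) dx = (2j−1)!!/(4a)^j · √(π/(2a)), odd powers → 0; here √(π/(2a)) = 0.77877. Differentiate with the product rule, d/dx e^(−ax²) = −2ax·e^(−ax²).
Normalization: ∫|φ|² dx = 0.64491.
⟨x⟩ = 0.0000, ⟨x²⟩ = 0.063639 ⇒ Δx = 0.25227.
⟨p⟩ = 0.0000, ⟨p²⟩ = 3.9864 ⇒ Δp = 1.9966.
Δx·Δp = 0.50368.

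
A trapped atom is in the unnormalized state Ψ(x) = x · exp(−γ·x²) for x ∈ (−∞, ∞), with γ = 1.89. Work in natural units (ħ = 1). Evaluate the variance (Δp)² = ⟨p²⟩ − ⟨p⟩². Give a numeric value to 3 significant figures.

5.67

Compute ⟨p⟩ and ⟨p²⟩ separately; (Δp)² = ⟨p²⟩ − ⟨p⟩².
Expand each integrand as polynomial × e^(−2γx²) and use ∫x^(2j)·e^(−2γx²) dx = (2j−1)!!/(4γ)^j · √(π/(2γ)), odd powers → 0; here √(π/(2γ)) = 0.91165. Differentiate with the product rule, d/dx e^(−γx²) = −2γx·e^(−γx²).
Normalization: ∫|Ψ|² dx = 0.12059.
⟨p⟩ = 0.0000 and ⟨p²⟩ = 5.6700.
(Δp)² = 5.6700 − (0.0000)² = 5.6700.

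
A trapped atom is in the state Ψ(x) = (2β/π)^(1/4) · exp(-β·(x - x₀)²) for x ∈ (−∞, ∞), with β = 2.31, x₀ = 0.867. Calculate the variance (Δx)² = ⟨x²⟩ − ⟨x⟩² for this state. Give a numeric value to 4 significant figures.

Compute ⟨x⟩ and ⟨x²⟩ separately, then (Δx)² = ⟨x²⟩ − ⟨x⟩².
Gaussian moments (u = x − x₀): ∫u^(2j)·e^(−2βu²) du = (2j−1)!!/(4β)^j · √(π/(2β)), odd powers integrate to 0; here √(π/(2β)) = 0.82462.
⟨x⟩ = 0.86700 and ⟨x²⟩ = 0.85991.
(Δx)² = 0.85991 − (0.86700)² = 0.10823.

0.1082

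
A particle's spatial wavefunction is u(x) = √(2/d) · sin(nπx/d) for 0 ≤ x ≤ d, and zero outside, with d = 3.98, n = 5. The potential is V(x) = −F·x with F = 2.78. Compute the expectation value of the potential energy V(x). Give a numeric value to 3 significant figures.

-5.53

⟨V⟩ = ∫ V(x)·|u|² dx.
With sin²θ = (1 − cos2θ)/2 on 0 ≤ x ≤ d: ∫sin²(nπx/d) dx = d/2, ∫x·sin²(nπx/d) dx = d²/4, ∫x²·sin²(nπx/d) dx = d³·(1/6 − 1/(4n²π²)); higher powers xᵏ the same way, integrating xᵏ·cos(2nπx/d) by parts.
⟨V⟩ = -5.5322.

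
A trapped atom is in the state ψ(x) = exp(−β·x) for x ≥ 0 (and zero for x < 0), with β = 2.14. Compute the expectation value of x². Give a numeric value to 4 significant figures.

0.1092

⟨x²⟩ = ∫ x²·|ψ|² dx / ∫|ψ|² dx (integrals over the domain).
Every integrand reduces to terms xʲ·e^(−2βx) on [0, ∞); use ∫₀^∞ xʲ·e^(−2βx) dx = j!/(2β)^(j+1).
State is unnormalized: ∫|ψ|² dx = 0.23364, and ∫ψ*·x²·ψ dx = 0.025509, so ⟨x²⟩ = 0.025509 / 0.23364.
⟨x²⟩ = 0.10918.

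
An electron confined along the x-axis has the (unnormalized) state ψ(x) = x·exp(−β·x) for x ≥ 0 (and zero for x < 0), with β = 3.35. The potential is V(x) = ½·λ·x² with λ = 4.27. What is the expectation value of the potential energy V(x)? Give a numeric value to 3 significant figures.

0.571

⟨V⟩ = ∫ V(x)·|ψ|² dx / ∫|ψ|² dx.
Every integrand reduces to terms xʲ·e^(−2βx) on [0, ∞); use ∫₀^∞ xʲ·e^(−2βx) dx = j!/(2β)^(j+1).
State is unnormalized: ∫|ψ|² dx = 0.0066498, and ∫ψ*·V(x)·ψ dx = 0.0037952, so ⟨V⟩ = 0.0037952 / 0.0066498.
⟨V⟩ = 0.57073.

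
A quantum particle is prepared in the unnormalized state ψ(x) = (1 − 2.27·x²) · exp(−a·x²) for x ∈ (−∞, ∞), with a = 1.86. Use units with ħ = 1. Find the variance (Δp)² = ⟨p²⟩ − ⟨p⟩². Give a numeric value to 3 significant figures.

6.29

Compute ⟨p⟩ and ⟨p²⟩ separately; (Δp)² = ⟨p²⟩ − ⟨p⟩².
Expand each integrand as polynomial × e^(−2ax²) and use ∫x^(2j)·e^(−2ax²) dx = (2j−1)!!/(4a)^j · √(π/(2a)), odd powers → 0; here √(π/(2a)) = 0.91897. Differentiate with the product rule, d/dx e^(−ax²) = −2ax·e^(−ax²).
Normalization: ∫|ψ|² dx = 0.61485.
⟨p⟩ = 0.0000 and ⟨p²⟩ = 6.2880.
(Δp)² = 6.2880 − (0.0000)² = 6.2880.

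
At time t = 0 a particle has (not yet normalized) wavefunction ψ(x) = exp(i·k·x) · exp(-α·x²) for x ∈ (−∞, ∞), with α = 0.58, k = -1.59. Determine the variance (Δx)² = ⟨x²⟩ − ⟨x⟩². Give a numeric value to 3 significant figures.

0.431

Compute ⟨x⟩ and ⟨x²⟩ separately, then (Δx)² = ⟨x²⟩ − ⟨x⟩².
Gaussian moments: ∫x^(2j)·e^(−2αx²) dx = (2j−1)!!/(4α)^j · √(π/(2α)), odd powers integrate to 0; here √(π/(2α)) = 1.6457.
Normalization: ∫|ψ|² dx = 1.6457.
⟨x⟩ = 0.0000 and ⟨x²⟩ = 0.43103.
(Δx)² = 0.43103 − (0.0000)² = 0.43103.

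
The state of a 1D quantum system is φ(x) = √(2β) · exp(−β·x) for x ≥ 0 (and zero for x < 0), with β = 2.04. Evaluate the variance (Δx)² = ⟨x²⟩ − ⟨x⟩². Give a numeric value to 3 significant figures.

0.0601

Compute ⟨x⟩ and ⟨x²⟩ separately, then (Δx)² = ⟨x²⟩ − ⟨x⟩².
Every integrand reduces to terms xʲ·e^(−2βx) on [0, ∞); use ∫₀^∞ xʲ·e^(−2βx) dx = j!/(2β)^(j+1).
⟨x⟩ = 0.24510 and ⟨x²⟩ = 0.12015.
(Δx)² = 0.12015 − (0.24510)² = 0.060073.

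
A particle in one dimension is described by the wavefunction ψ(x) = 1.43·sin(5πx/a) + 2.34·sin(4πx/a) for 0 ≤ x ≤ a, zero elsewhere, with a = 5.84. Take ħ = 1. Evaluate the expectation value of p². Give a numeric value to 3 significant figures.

5.34

p² ψ = −ħ² d²ψ/dx²; ⟨p²⟩ = −ħ² ∫ ψ*·ψ'' dx / ∫|ψ|² dx.
d²/dx² sin(jπx/a) = −(jπ/a)²·sin(jπx/a); on 0 ≤ x ≤ a, ∫sin²(jπx/a) dx = a/2 and ∫sin(jπx/a)·sin(lπx/a) dx = 0 for j ≠ l, so only diagonal terms survive in ∫|ψ|² and ∫ψ·ψ″; ∫ψ·ψ′ dx = [ψ²/2] between the walls = 0.
State is unnormalized: ∫|ψ|² dx = 21.960, and ∫ψ*·(−ħ² ψ'') dx = 117.23, so ⟨p²⟩ = 117.23 / 21.960.
⟨p²⟩ = 5.3383.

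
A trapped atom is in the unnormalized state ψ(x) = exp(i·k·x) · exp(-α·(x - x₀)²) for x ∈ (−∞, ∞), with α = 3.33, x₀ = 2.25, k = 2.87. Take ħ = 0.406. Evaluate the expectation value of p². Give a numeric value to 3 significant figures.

1.91

p² ψ = −ħ² d²ψ/dx²; ⟨p²⟩ = −ħ² ∫ ψ*·ψ'' dx / ∫|ψ|² dx.
Gaussian moments (u = x − x₀): ∫u^(2j)·e^(−2αu²) du = (2j−1)!!/(4α)^j · √(π/(2α)), odd powers integrate to 0; here √(π/(2α)) = 0.68681. Derivatives: ψ′ = (ik − 2αu)·ψ, ψ″ = ((ik − 2αu)² − 2α)·ψ; the odd-in-u pieces drop out.
State is unnormalized: ∫|ψ|² dx = 0.68681, and ∫ψ*·(−ħ² ψ'') dx = 1.3095, so ⟨p²⟩ = 1.3095 / 0.68681.
⟨p²⟩ = 1.9066.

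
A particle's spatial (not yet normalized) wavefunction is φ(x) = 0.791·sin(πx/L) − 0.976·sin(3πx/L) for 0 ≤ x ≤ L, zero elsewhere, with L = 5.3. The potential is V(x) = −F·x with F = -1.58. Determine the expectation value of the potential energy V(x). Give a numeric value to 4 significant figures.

⟨V⟩ = ∫ V(x)·|φ|² dx / ∫|φ|² dx.
On 0 ≤ x ≤ L (j ≠ l): ∫sin²(jπx/L) dx = L/2, ∫sin(jπx/L)·sin(lπx/L) dx = 0; diagonal moments ∫x·sin²(jπx/L) dx = L²/4, ∫x²·sin²(jπx/L) dx = L³·(1/6 − 1/(4j²π²)); cross terms ∫x·sin(jπx/L)·sin(lπx/L) dx = 0 for j + l even and −4jlL²/(π²(j² − l²)²) for j + l odd, ∫x²·sin(jπx/L)·sin(lπx/L) dx = (−1)^(j+l)·4jlL³/(π²(j² − l²)²); higher powers the same way via product-to-sum and parts.
State is unnormalized: ∫|φ|² dx = 4.1824, and ∫φ*·V(x)·φ dx = 17.512, so ⟨V⟩ = 17.512 / 4.1824.
⟨V⟩ = 4.1870.

4.187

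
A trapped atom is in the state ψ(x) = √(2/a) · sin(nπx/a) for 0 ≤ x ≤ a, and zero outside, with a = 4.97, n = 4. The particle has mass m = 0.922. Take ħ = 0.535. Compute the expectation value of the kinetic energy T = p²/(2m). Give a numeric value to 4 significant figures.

0.9923

T = −(ħ²/2m) d²/dx², so ⟨T⟩ = −(ħ²/2m) ∫ ψ*·ψ'' dx; with m = 0.922.
d/dx sin(nπx/a) = (nπ/a)·cos(nπx/a) and d²/dx² sin(nπx/a) = −(nπ/a)²·sin(nπx/a); on 0 ≤ x ≤ a, ∫sin²(nπx/a) dx = a/2 and ∫sin(nπx/a)·cos(nπx/a) dx = 0.
⟨T⟩ = 0.99232.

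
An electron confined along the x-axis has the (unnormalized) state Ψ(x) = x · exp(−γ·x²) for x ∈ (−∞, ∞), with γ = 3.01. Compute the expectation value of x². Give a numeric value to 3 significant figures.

⟨x²⟩ = ∫ x²·|Ψ|² dx / ∫|Ψ|² dx (integrals over the domain).
Expand each integrand as polynomial × e^(−2γx²) and use ∫x^(2j)·e^(−2γx²) dx = (2j−1)!!/(4γ)^j · √(π/(2γ)), odd powers → 0; here √(π/(2γ)) = 0.72240.
State is unnormalized: ∫|Ψ|² dx = 0.060000, and ∫Ψ*·x²·Ψ dx = 0.014950, so ⟨x²⟩ = 0.014950 / 0.060000.
⟨x²⟩ = 0.24917.

0.249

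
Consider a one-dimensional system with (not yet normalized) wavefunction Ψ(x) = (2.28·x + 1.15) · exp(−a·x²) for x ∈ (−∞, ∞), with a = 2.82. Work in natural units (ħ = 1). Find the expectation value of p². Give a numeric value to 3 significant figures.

4.28

p² Ψ = −ħ² d²Ψ/dx²; ⟨p²⟩ = −ħ² ∫ Ψ*·Ψ'' dx / ∫|Ψ|² dx.
Expand each integrand as polynomial × e^(−2ax²) and use ∫x^(2j)·e^(−2ax²) dx = (2j−1)!!/(4a)^j · √(π/(2a)), odd powers → 0; here √(π/(2a)) = 0.74634. Differentiate with the product rule, d/dx e^(−ax²) = −2ax·e^(−ax²).
State is unnormalized: ∫|Ψ|² dx = 1.3310, and ∫Ψ*·(−ħ² Ψ'') dx = 5.6933, so ⟨p²⟩ = 5.6933 / 1.3310.
⟨p²⟩ = 4.2775.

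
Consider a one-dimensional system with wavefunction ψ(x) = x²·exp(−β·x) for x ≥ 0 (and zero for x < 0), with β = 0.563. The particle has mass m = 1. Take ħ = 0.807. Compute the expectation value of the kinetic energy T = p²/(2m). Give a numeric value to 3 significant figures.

T = −(ħ²/2m) d²/dx², so ⟨T⟩ = −(ħ²/2m) ∫ ψ*·ψ'' dx / ∫|ψ|² dx; with m = 1.
Differentiate x²·exp(−β·x) with the product rule; every integrand then reduces to terms xʲ·e^(−2βx) on [0, ∞), with ∫₀^∞ xʲ·e^(−2βx) dx = j!/(2β)^(j+1).
State is unnormalized: ∫|ψ|² dx = 13.259, and ∫ψ*·(−ħ²/2m · ψ'') dx = 0.45618, so ⟨T⟩ = 0.45618 / 13.259.
⟨T⟩ = 0.034404.

0.0344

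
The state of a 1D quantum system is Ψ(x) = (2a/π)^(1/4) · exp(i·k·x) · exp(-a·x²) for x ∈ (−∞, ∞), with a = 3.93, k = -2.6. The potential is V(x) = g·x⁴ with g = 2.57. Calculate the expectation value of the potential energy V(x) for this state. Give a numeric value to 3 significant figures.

⟨V⟩ = ∫ V(x)·|Ψ|² dx.
Gaussian moments: ∫x^(2j)·e^(−2ax²) dx = (2j−1)!!/(4a)^j · √(π/(2a)), odd powers integrate to 0; here √(π/(2a)) = 0.63221.
⟨V⟩ = 0.031200.

0.0312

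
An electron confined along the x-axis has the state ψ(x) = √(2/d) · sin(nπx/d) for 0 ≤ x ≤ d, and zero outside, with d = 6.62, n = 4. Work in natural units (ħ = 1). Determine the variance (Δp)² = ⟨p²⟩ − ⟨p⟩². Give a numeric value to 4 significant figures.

3.603

Compute ⟨p⟩ and ⟨p²⟩ separately; (Δp)² = ⟨p²⟩ − ⟨p⟩².
d/dx sin(nπx/d) = (nπ/d)·cos(nπx/d) and d²/dx² sin(nπx/d) = −(nπ/d)²·sin(nπx/d); on 0 ≤ x ≤ d, ∫sin²(nπx/d) dx = d/2 and ∫sin(nπx/d)·cos(nπx/d) dx = 0.
⟨p⟩ = 0.0000 and ⟨p²⟩ = 3.6033.
(Δp)² = 3.6033 − (0.0000)² = 3.6033.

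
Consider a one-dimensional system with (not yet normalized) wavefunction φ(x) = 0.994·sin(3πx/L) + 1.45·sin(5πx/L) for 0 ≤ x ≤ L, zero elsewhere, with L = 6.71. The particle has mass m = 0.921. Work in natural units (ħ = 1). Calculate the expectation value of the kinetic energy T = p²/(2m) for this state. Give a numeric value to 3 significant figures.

2.37

T = −(ħ²/2m) d²/dx², so ⟨T⟩ = −(ħ²/2m) ∫ φ*·φ'' dx / ∫|φ|² dx; with m = 0.921.
d²/dx² sin(jπx/L) = −(jπ/L)²·sin(jπx/L); on 0 ≤ x ≤ L, ∫sin²(jπx/L) dx = L/2 and ∫sin(jπx/L)·sin(lπx/L) dx = 0 for j ≠ l, so only diagonal terms survive in ∫|φ|² and ∫φ·φ″; ∫φ·φ′ dx = [φ²/2] between the walls = 0.
State is unnormalized: ∫|φ|² dx = 10.369, and ∫φ*·(−ħ²/2m · φ'') dx = 24.537, so ⟨T⟩ = 24.537 / 10.369.
⟨T⟩ = 2.3664.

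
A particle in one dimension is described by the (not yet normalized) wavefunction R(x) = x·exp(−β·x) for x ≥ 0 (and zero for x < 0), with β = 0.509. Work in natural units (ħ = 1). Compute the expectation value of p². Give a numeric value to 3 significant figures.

p² R = −ħ² d²R/dx²; ⟨p²⟩ = −ħ² ∫ R*·R'' dx / ∫|R|² dx.
Differentiate x·exp(−β·x) with the product rule; every integrand then reduces to terms xʲ·e^(−2βx) on [0, ∞), with ∫₀^∞ xʲ·e^(−2βx) dx = j!/(2β)^(j+1).
State is unnormalized: ∫|R|² dx = 1.8958, and ∫R*·(−ħ² R'') dx = 0.49116, so ⟨p²⟩ = 0.49116 / 1.8958.
⟨p²⟩ = 0.25908.

0.259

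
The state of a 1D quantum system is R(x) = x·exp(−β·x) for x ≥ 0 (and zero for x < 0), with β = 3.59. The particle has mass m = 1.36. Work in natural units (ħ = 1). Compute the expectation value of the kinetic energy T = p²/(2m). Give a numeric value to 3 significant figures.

T = −(ħ²/2m) d²/dx², so ⟨T⟩ = −(ħ²/2m) ∫ R*·R'' dx / ∫|R|² dx; with m = 1.36.
Differentiate x·exp(−β·x) with the product rule; every integrand then reduces to terms xʲ·e^(−2βx) on [0, ∞), with ∫₀^∞ xʲ·e^(−2βx) dx = j!/(2β)^(j+1).
State is unnormalized: ∫|R|² dx = 0.0054033, and ∫R*·(−ħ²/2m · R'') dx = 0.025602, so ⟨T⟩ = 0.025602 / 0.0054033.
⟨T⟩ = 4.7383.

4.74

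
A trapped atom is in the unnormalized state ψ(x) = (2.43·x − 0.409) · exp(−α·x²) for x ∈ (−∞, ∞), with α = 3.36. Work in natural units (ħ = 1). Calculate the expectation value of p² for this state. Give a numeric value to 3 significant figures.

p² ψ = −ħ² d²ψ/dx²; ⟨p²⟩ = −ħ² ∫ ψ*·ψ'' dx / ∫|ψ|² dx.
Expand each integrand as polynomial × e^(−2αx²) and use ∫x^(2j)·e^(−2αx²) dx = (2j−1)!!/(4α)^j · √(π/(2α)), odd powers → 0; here √(π/(2α)) = 0.68374. Differentiate with the product rule, d/dx e^(−αx²) = −2αx·e^(−αx²).
State is unnormalized: ∫|ψ|² dx = 0.41478, and ∫ψ*·(−ħ² ψ'') dx = 3.4124, so ⟨p²⟩ = 3.4124 / 0.41478.
⟨p²⟩ = 8.2269.

8.23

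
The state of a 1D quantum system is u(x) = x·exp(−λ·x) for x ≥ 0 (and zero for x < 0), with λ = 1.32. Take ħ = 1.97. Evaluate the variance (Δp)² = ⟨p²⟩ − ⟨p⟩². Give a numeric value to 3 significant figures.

Compute ⟨p⟩ and ⟨p²⟩ separately; (Δp)² = ⟨p²⟩ − ⟨p⟩².
Differentiate x·exp(−λ·x) with the product rule; every integrand then reduces to terms xʲ·e^(−2λx) on [0, ∞), with ∫₀^∞ xʲ·e^(−2λx) dx = j!/(2λ)^(j+1).
Normalization: ∫|u|² dx = 0.10870.
⟨p⟩ = 0.0000 and ⟨p²⟩ = 6.7621.
(Δp)² = 6.7621 − (0.0000)² = 6.7621.

6.76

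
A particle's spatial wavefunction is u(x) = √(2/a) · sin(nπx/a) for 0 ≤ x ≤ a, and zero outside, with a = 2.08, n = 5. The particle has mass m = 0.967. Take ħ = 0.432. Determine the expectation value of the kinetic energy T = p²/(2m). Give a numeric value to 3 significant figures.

T = −(ħ²/2m) d²/dx², so ⟨T⟩ = −(ħ²/2m) ∫ u*·u'' dx; with m = 0.967.
d/dx sin(nπx/a) = (nπ/a)·cos(nπx/a) and d²/dx² sin(nπx/a) = −(nπ/a)²·sin(nπx/a); on 0 ≤ x ≤ a, ∫sin²(nπx/a) dx = a/2 and ∫sin(nπx/a)·cos(nπx/a) dx = 0.
⟨T⟩ = 5.5033.

5.50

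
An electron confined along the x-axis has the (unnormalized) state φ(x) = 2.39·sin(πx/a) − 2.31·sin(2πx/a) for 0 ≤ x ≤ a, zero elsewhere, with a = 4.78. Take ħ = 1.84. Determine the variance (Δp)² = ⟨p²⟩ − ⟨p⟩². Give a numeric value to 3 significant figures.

Compute ⟨p⟩ and ⟨p²⟩ separately; (Δp)² = ⟨p²⟩ − ⟨p⟩².
d²/dx² sin(jπx/a) = −(jπ/a)²·sin(jπx/a); on 0 ≤ x ≤ a, ∫sin²(jπx/a) dx = a/2 and ∫sin(jπx/a)·sin(lπx/a) dx = 0 for j ≠ l, so only diagonal terms survive in ∫|φ|² and ∫φ·φ″; ∫φ·φ′ dx = [φ²/2] between the walls = 0.
Normalization: ∫|φ|² dx = 26.405.
⟨p⟩ = 0.0000 and ⟨p²⟩ = 3.5815.
(Δp)² = 3.5815 − (0.0000)² = 3.5815.

3.58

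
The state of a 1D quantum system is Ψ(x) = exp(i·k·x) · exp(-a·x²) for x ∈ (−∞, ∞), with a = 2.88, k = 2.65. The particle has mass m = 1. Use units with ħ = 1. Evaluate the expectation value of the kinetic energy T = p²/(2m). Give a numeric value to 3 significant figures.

T = −(ħ²/2m) d²/dx², so ⟨T⟩ = −(ħ²/2m) ∫ Ψ*·Ψ'' dx / ∫|Ψ|² dx; with m = 1.
Gaussian moments: ∫x^(2j)·e^(−2ax²) dx = (2j−1)!!/(4a)^j · √(π/(2a)), odd powers integrate to 0; here √(π/(2a)) = 0.73852. Derivatives: Ψ′ = (ik − 2ax)·Ψ, Ψ″ = ((ik − 2ax)² − 2a)·Ψ; the odd-in-x pieces drop out.
State is unnormalized: ∫|Ψ|² dx = 0.73852, and ∫Ψ*·(−ħ²/2m · Ψ'') dx = 3.6566, so ⟨T⟩ = 3.6566 / 0.73852.
⟨T⟩ = 4.9513.

4.95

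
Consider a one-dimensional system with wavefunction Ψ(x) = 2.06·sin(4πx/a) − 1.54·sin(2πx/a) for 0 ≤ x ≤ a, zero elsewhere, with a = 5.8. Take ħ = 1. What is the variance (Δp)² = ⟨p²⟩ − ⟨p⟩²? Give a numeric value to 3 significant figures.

Compute ⟨p⟩ and ⟨p²⟩ separately; (Δp)² = ⟨p²⟩ − ⟨p⟩².
d²/dx² sin(jπx/a) = −(jπ/a)²·sin(jπx/a); on 0 ≤ x ≤ a, ∫sin²(jπx/a) dx = a/2 and ∫sin(jπx/a)·sin(lπx/a) dx = 0 for j ≠ l, so only diagonal terms survive in ∫|Ψ|² and ∫Ψ·Ψ″; ∫Ψ·Ψ′ dx = [Ψ²/2] between the walls = 0.
Normalization: ∫|Ψ|² dx = 19.184.
⟨p⟩ = 0.0000 and ⟨p²⟩ = 3.4320.
(Δp)² = 3.4320 − (0.0000)² = 3.4320.

3.43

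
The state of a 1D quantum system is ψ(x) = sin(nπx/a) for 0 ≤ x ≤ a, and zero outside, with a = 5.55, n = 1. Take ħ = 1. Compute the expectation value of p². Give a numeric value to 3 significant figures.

p² ψ = −ħ² d²ψ/dx²; ⟨p²⟩ = −ħ² ∫ ψ*·ψ'' dx / ∫|ψ|² dx.
d/dx sin(nπx/a) = (nπ/a)·cos(nπx/a) and d²/dx² sin(nπx/a) = −(nπ/a)²·sin(nπx/a); on 0 ≤ x ≤ a, ∫sin²(nπx/a) dx = a/2 and ∫sin(nπx/a)·cos(nπx/a) dx = 0.
State is unnormalized: ∫|ψ|² dx = 2.7750, and ∫ψ*·(−ħ² ψ'') dx = 0.88915, so ⟨p²⟩ = 0.88915 / 2.7750.
⟨p²⟩ = 0.32042.

0.320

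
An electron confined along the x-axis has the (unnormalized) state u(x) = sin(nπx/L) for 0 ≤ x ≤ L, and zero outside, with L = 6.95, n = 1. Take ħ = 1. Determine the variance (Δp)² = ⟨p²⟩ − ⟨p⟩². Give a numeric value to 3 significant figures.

0.204

Compute ⟨p⟩ and ⟨p²⟩ separately; (Δp)² = ⟨p²⟩ − ⟨p⟩².
d/dx sin(nπx/L) = (nπ/L)·cos(nπx/L) and d²/dx² sin(nπx/L) = −(nπ/L)²·sin(nπx/L); on 0 ≤ x ≤ L, ∫sin²(nπx/L) dx = L/2 and ∫sin(nπx/L)·cos(nπx/L) dx = 0.
Normalization: ∫|u|² dx = 3.4750.
⟨p⟩ = 0.0000 and ⟨p²⟩ = 0.20433.
(Δp)² = 0.20433 − (0.0000)² = 0.20433.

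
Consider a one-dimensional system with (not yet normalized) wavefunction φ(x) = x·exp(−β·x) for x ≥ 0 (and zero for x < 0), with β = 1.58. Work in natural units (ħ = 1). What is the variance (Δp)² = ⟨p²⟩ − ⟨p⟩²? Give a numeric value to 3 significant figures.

Compute ⟨p⟩ and ⟨p²⟩ separately; (Δp)² = ⟨p²⟩ − ⟨p⟩².
Differentiate x·exp(−β·x) with the product rule; every integrand then reduces to terms xʲ·e^(−2βx) on [0, ∞), with ∫₀^∞ xʲ·e^(−2βx) dx = j!/(2β)^(j+1).
Normalization: ∫|φ|² dx = 0.063382.
⟨p⟩ = 0.0000 and ⟨p²⟩ = 2.4964.
(Δp)² = 2.4964 − (0.0000)² = 2.4964.

2.50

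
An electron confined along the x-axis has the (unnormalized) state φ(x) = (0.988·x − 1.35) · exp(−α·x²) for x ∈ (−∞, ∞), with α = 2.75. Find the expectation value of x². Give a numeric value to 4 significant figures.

⟨x²⟩ = ∫ x²·|φ|² dx / ∫|φ|² dx (integrals over the domain).
Expand each integrand as polynomial × e^(−2αx²) and use ∫x^(2j)·e^(−2αx²) dx = (2j−1)!!/(4α)^j · √(π/(2α)), odd powers → 0; here √(π/(2α)) = 0.75578.
State is unnormalized: ∫|φ|² dx = 1.4445, and ∫φ*·x²·φ dx = 0.14351, so ⟨x²⟩ = 0.14351 / 1.4445.
⟨x²⟩ = 0.099351.

0.09935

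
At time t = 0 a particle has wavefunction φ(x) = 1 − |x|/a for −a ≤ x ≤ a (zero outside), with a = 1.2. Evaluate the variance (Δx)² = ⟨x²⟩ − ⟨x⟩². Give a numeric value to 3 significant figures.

Compute ⟨x⟩ and ⟨x²⟩ separately, then (Δx)² = ⟨x²⟩ − ⟨x⟩².
φ is even, so ∫ over [−a, a] = 2∫₀ᵃ with φ = 1 − x/a there: ∫₀ᵃ (1 − x/a)² dx = a/3, ∫₀ᵃ x²(1 − x/a)² dx = a³/30, ∫₀ᵃ x⁴(1 − x/a)² dx = a⁵/105.
Normalization: ∫|φ|² dx = 0.80000.
⟨x⟩ = 0.0000 and ⟨x²⟩ = 0.14400.
(Δx)² = 0.14400 − (0.0000)² = 0.14400.

0.144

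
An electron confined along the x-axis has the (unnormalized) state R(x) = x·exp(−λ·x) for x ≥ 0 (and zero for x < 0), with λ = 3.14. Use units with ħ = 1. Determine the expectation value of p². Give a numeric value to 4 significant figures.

9.860

p² R = −ħ² d²R/dx²; ⟨p²⟩ = −ħ² ∫ R*·R'' dx / ∫|R|² dx.
Differentiate x·exp(−λ·x) with the product rule; every integrand then reduces to terms xʲ·e^(−2λx) on [0, ∞), with ∫₀^∞ xʲ·e^(−2λx) dx = j!/(2λ)^(j+1).
State is unnormalized: ∫|R|² dx = 0.0080752, and ∫R*·(−ħ² R'') dx = 0.079618, so ⟨p²⟩ = 0.079618 / 0.0080752.
⟨p²⟩ = 9.8596.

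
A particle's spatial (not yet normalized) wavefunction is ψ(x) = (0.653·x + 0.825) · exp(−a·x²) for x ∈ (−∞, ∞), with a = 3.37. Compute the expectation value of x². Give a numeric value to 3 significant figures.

0.0808

⟨x²⟩ = ∫ x²·|ψ|² dx / ∫|ψ|² dx (integrals over the domain).
Expand each integrand as polynomial × e^(−2ax²) and use ∫x^(2j)·e^(−2ax²) dx = (2j−1)!!/(4a)^j · √(π/(2a)), odd powers → 0; here √(π/(2a)) = 0.68272.
State is unnormalized: ∫|ψ|² dx = 0.48628, and ∫ψ*·x²·ψ dx = 0.039278, so ⟨x²⟩ = 0.039278 / 0.48628.
⟨x²⟩ = 0.080773.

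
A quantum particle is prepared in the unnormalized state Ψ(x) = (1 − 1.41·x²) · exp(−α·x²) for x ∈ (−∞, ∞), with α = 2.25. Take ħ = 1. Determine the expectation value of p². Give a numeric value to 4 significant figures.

4.395

p² Ψ = −ħ² d²Ψ/dx²; ⟨p²⟩ = −ħ² ∫ Ψ*·Ψ'' dx / ∫|Ψ|² dx.
Expand each integrand as polynomial × e^(−2αx²) and use ∫x^(2j)·e^(−2αx²) dx = (2j−1)!!/(4α)^j · √(π/(2α)), odd powers → 0; here √(π/(2α)) = 0.83554. Differentiate with the product rule, d/dx e^(−αx²) = −2αx·e^(−αx²).
State is unnormalized: ∫|Ψ|² dx = 0.63526, and ∫Ψ*·(−ħ² Ψ'') dx = 2.7920, so ⟨p²⟩ = 2.7920 / 0.63526.
⟨p²⟩ = 4.3951.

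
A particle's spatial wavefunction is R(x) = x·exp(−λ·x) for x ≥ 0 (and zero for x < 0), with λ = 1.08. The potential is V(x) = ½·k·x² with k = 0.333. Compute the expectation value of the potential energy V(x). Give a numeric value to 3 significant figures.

0.428

⟨V⟩ = ∫ V(x)·|R|² dx / ∫|R|² dx.
Every integrand reduces to terms xʲ·e^(−2λx) on [0, ∞); use ∫₀^∞ xʲ·e^(−2λx) dx = j!/(2λ)^(j+1).
State is unnormalized: ∫|R|² dx = 0.19846, and ∫R*·V(x)·R dx = 0.084988, so ⟨V⟩ = 0.084988 / 0.19846.
⟨V⟩ = 0.42824.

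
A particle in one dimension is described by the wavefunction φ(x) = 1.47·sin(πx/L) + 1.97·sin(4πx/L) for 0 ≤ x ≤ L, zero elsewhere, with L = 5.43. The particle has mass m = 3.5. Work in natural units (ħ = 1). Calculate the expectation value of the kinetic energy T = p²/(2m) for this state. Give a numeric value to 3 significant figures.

T = −(ħ²/2m) d²/dx², so ⟨T⟩ = −(ħ²/2m) ∫ φ*·φ'' dx / ∫|φ|² dx; with m = 3.5.
d²/dx² sin(jπx/L) = −(jπ/L)²·sin(jπx/L); on 0 ≤ x ≤ L, ∫sin²(jπx/L) dx = L/2 and ∫sin(jπx/L)·sin(lπx/L) dx = 0 for j ≠ l, so only diagonal terms survive in ∫|φ|² and ∫φ·φ″; ∫φ·φ′ dx = [φ²/2] between the walls = 0.
State is unnormalized: ∫|φ|² dx = 16.403, and ∫φ*·(−ħ²/2m · φ'') dx = 8.3422, so ⟨T⟩ = 8.3422 / 16.403.
⟨T⟩ = 0.50856.

0.509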